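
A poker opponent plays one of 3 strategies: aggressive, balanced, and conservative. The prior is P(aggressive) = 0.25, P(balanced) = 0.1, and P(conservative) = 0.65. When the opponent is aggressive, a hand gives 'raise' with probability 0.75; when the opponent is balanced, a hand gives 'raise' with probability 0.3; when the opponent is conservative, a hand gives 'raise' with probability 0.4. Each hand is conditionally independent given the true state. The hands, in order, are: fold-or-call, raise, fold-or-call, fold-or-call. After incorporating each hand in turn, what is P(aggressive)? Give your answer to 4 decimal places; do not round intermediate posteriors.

Apply Bayes' rule sequentially, carrying P(aggressive) forward.
After 'fold-or-call': normaliser = 0.25·0.2500 + 0.7·0.1000 + 0.6·0.6500; P(aggressive) ≈ 0.1196, P(balanced) ≈ 0.1340, P(conservative) ≈ 0.7464
After 'raise': normaliser = 0.75·0.1196 + 0.3·0.1340 + 0.4·0.7464; P(aggressive) ≈ 0.2094, P(balanced) ≈ 0.0938, P(conservative) ≈ 0.6968
After 'fold-or-call': normaliser = 0.25·0.2094 + 0.7·0.0938 + 0.6·0.6968; P(aggressive) ≈ 0.0976, P(balanced) ≈ 0.1225, P(conservative) ≈ 0.7799
After 'fold-or-call': normaliser = 0.25·0.0976 + 0.7·0.1225 + 0.6·0.7799; P(aggressive) ≈ 0.0422, P(balanced) ≈ 0.1483, P(conservative) ≈ 0.8095

0.0422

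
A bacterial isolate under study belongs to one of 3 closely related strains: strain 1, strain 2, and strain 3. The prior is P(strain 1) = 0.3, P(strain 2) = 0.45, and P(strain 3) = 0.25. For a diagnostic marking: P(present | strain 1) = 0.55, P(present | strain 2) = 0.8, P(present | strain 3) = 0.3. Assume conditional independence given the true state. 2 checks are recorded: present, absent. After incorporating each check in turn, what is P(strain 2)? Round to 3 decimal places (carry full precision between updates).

After 'present': normaliser = 0.55·0.3000 + 0.8·0.4500 + 0.3·0.2500; P(strain 1) ≈ 0.2750, P(strain 2) ≈ 0.6000, P(strain 3) ≈ 0.1250
After 'absent': normaliser = 0.45·0.2750 + 0.2·0.6000 + 0.7·0.1250; P(strain 1) ≈ 0.3736, P(strain 2) ≈ 0.3623, P(strain 3) ≈ 0.2642

0.362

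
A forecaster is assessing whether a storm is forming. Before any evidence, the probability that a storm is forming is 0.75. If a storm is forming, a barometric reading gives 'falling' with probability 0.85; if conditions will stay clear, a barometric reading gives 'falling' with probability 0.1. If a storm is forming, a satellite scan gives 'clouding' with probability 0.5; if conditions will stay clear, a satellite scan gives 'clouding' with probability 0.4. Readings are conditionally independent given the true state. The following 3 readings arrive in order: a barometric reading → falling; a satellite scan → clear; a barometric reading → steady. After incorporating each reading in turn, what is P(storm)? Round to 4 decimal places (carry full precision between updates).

After a barometric reading='falling': P(storm) = 0.85·0.7500 / (0.85·0.7500 + 0.1·0.2500) ≈ 0.9623
After a satellite scan='clear': P(storm) = 0.5·0.9623 / (0.5·0.9623 + 0.6·0.0377) ≈ 0.9551
After a barometric reading='steady': P(storm) = 0.15·0.9551 / (0.15·0.9551 + 0.9·0.0449) ≈ 0.7798

0.7798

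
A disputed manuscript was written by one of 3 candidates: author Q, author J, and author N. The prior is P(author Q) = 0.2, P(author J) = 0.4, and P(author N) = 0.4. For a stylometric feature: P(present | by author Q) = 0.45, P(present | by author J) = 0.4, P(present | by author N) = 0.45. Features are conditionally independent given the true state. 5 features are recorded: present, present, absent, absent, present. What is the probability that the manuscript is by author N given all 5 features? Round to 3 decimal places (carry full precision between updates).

0.428

After 'present': normaliser = 0.45·0.2000 + 0.4·0.4000 + 0.45·0.4000; P(author Q) ≈ 0.2093, P(author J) ≈ 0.3721, P(author N) ≈ 0.4186
After 'present': normaliser = 0.45·0.2093 + 0.4·0.3721 + 0.45·0.4186; P(author Q) ≈ 0.2183, P(author J) ≈ 0.3450, P(author N) ≈ 0.4367
After 'absent': normaliser = 0.55·0.2183 + 0.6·0.3450 + 0.55·0.4367; P(author Q) ≈ 0.2117, P(author J) ≈ 0.3649, P(author N) ≈ 0.4234
After 'absent': normaliser = 0.55·0.2117 + 0.6·0.3649 + 0.55·0.4234; P(author Q) ≈ 0.2049, P(author J) ≈ 0.3853, P(author N) ≈ 0.4098
After 'present': normaliser = 0.45·0.2049 + 0.4·0.3853 + 0.45·0.4098; P(author Q) ≈ 0.2141, P(author J) ≈ 0.3578, P(author N) ≈ 0.4281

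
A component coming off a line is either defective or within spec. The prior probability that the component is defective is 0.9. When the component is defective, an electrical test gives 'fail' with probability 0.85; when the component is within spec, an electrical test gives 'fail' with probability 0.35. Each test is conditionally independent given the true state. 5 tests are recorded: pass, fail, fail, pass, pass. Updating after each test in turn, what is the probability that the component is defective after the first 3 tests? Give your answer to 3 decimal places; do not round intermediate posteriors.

After 'pass': P(defective) = 0.15·0.9000 / (0.15·0.9000 + 0.65·0.1000) ≈ 0.6750
After 'fail': P(defective) = 0.85·0.6750 / (0.85·0.6750 + 0.35·0.3250) ≈ 0.8345
After 'fail': P(defective) = 0.85·0.8345 / (0.85·0.8345 + 0.35·0.1655) ≈ 0.9245

0.925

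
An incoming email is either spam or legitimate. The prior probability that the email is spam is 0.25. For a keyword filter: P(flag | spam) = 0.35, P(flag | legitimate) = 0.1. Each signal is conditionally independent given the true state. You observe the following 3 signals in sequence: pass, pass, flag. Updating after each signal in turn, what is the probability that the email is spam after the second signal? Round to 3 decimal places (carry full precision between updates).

Apply Bayes' rule sequentially, carrying P(spam) forward.
After 'pass': P(spam) = 0.65·0.2500 / (0.65·0.2500 + 0.9·0.7500) ≈ 0.1940
After 'pass': P(spam) = 0.65·0.1940 / (0.65·0.1940 + 0.9·0.8060) ≈ 0.1481

0.148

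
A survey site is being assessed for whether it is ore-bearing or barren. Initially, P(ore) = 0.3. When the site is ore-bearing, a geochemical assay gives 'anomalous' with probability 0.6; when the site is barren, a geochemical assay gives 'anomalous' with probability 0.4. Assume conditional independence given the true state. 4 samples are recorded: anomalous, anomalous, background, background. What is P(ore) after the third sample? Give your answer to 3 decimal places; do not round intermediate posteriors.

After 'anomalous': P(ore) = 0.6·0.3000 / (0.6·0.3000 + 0.4·0.7000) ≈ 0.3913
After 'anomalous': P(ore) = 0.6·0.3913 / (0.6·0.3913 + 0.4·0.6087) ≈ 0.4909
After 'background': P(ore) = 0.4·0.4909 / (0.4·0.4909 + 0.6·0.5091) ≈ 0.3913

0.391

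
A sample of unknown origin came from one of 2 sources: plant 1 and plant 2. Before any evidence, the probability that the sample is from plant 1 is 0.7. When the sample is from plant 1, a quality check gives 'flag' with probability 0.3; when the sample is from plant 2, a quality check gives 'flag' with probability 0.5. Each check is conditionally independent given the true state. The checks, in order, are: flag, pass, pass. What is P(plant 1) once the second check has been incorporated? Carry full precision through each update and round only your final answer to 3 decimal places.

0.662

After 'flag': P(plant 1) = 0.3·0.7000 / (0.3·0.7000 + 0.5·0.3000) ≈ 0.5833
After 'pass': P(plant 1) = 0.7·0.5833 / (0.7·0.5833 + 0.5·0.4167) ≈ 0.6622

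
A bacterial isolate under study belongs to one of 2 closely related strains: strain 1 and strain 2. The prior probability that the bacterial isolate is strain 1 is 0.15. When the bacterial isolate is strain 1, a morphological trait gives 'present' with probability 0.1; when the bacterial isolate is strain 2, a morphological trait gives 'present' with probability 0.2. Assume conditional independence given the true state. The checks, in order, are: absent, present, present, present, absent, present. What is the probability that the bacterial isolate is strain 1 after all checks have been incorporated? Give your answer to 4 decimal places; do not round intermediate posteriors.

After 'absent': P(strain 1) = 0.9·0.1500 / (0.9·0.1500 + 0.8·0.8500) ≈ 0.1656
After 'present': P(strain 1) = 0.1·0.1656 / (0.1·0.1656 + 0.2·0.8344) ≈ 0.0903
After 'present': P(strain 1) = 0.1·0.0903 / (0.1·0.0903 + 0.2·0.9097) ≈ 0.0473
After 'present': P(strain 1) = 0.1·0.0473 / (0.1·0.0473 + 0.2·0.9527) ≈ 0.0242
After 'absent': P(strain 1) = 0.9·0.0242 / (0.9·0.0242 + 0.8·0.9758) ≈ 0.0272
After 'present': P(strain 1) = 0.1·0.0272 / (0.1·0.0272 + 0.2·0.9728) ≈ 0.0138

0.0138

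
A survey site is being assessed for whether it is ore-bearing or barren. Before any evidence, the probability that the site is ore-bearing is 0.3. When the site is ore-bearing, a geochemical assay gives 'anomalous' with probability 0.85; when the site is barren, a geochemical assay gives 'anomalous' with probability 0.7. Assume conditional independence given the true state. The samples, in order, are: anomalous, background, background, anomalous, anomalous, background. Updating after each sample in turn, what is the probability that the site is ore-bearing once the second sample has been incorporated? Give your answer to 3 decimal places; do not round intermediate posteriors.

0.206

After 'anomalous': P(ore) = 0.85·0.3000 / (0.85·0.3000 + 0.7·0.7000) ≈ 0.3423
After 'background': P(ore) = 0.15·0.3423 / (0.15·0.3423 + 0.3·0.6577) ≈ 0.2065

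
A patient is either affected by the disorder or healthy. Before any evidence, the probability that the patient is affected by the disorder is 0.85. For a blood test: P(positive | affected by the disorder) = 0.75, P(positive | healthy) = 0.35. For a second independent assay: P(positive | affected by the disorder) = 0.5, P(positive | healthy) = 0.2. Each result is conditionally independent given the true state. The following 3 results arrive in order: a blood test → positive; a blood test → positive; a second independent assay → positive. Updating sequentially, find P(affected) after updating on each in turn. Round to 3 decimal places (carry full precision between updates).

Each posterior becomes the prior for the next update.
After a blood test='positive': P(affected) = 0.75·0.8500 / (0.75·0.8500 + 0.35·0.1500) ≈ 0.9239
After a blood test='positive': P(affected) = 0.75·0.9239 / (0.75·0.9239 + 0.35·0.0761) ≈ 0.9630
After a second independent assay='positive': P(affected) = 0.5·0.9630 / (0.5·0.9630 + 0.2·0.0370) ≈ 0.9849

0.985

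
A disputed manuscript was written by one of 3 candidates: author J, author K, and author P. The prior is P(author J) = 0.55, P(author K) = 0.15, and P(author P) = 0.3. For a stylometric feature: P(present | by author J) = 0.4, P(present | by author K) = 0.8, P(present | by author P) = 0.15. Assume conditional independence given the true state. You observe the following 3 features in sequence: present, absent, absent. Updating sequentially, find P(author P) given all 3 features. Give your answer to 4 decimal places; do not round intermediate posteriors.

0.2790

After 'present': normaliser = 0.4·0.5500 + 0.8·0.1500 + 0.15·0.3000; P(author J) ≈ 0.5714, P(author K) ≈ 0.3117, P(author P) ≈ 0.1169
After 'absent': normaliser = 0.6·0.5714 + 0.2·0.3117 + 0.85·0.1169; P(author J) ≈ 0.6795, P(author K) ≈ 0.1236, P(author P) ≈ 0.1969
After 'absent': normaliser = 0.6·0.6795 + 0.2·0.1236 + 0.85·0.1969; P(author J) ≈ 0.6798, P(author K) ≈ 0.0412, P(author P) ≈ 0.2790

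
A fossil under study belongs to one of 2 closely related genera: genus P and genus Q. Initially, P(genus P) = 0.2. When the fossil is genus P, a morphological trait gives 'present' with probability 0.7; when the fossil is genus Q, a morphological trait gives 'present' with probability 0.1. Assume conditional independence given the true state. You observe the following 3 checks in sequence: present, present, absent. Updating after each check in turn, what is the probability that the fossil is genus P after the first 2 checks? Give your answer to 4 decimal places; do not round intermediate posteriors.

0.9245

Each posterior becomes the prior for the next update.
After 'present': P(genus P) = 0.7·0.2000 / (0.7·0.2000 + 0.1·0.8000) ≈ 0.6364
After 'present': P(genus P) = 0.7·0.6364 / (0.7·0.6364 + 0.1·0.3636) ≈ 0.9245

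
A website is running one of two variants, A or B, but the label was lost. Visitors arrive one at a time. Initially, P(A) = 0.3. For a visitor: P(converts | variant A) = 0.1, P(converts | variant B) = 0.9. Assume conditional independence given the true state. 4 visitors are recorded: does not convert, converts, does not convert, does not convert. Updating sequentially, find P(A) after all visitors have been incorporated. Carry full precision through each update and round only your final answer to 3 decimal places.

Each posterior becomes the prior for the next update.
After 'does not convert': P(A) = 0.9·0.3000 / (0.9·0.3000 + 0.1·0.7000) ≈ 0.7941
After 'converts': P(A) = 0.1·0.7941 / (0.1·0.7941 + 0.9·0.2059) ≈ 0.3000
After 'does not convert': P(A) = 0.9·0.3000 / (0.9·0.3000 + 0.1·0.7000) ≈ 0.7941
After 'does not convert': P(A) = 0.9·0.7941 / (0.9·0.7941 + 0.1·0.2059) ≈ 0.9720

0.972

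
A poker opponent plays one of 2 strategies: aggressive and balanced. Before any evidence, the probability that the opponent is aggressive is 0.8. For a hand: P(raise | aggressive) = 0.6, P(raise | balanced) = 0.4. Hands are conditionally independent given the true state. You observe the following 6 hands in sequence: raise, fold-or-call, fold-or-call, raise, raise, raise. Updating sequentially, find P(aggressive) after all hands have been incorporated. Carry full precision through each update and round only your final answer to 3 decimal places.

After 'raise': P(aggressive) = 0.6·0.8000 / (0.6·0.8000 + 0.4·0.2000) ≈ 0.8571
After 'fold-or-call': P(aggressive) = 0.4·0.8571 / (0.4·0.8571 + 0.6·0.1429) ≈ 0.8000
After 'fold-or-call': P(aggressive) = 0.4·0.8000 / (0.4·0.8000 + 0.6·0.2000) ≈ 0.7273
After 'raise': P(aggressive) = 0.6·0.7273 / (0.6·0.7273 + 0.4·0.2727) ≈ 0.8000
After 'raise': P(aggressive) = 0.6·0.8000 / (0.6·0.8000 + 0.4·0.2000) ≈ 0.8571
After 'raise': P(aggressive) = 0.6·0.8571 / (0.6·0.8571 + 0.4·0.1429) ≈ 0.9000

0.900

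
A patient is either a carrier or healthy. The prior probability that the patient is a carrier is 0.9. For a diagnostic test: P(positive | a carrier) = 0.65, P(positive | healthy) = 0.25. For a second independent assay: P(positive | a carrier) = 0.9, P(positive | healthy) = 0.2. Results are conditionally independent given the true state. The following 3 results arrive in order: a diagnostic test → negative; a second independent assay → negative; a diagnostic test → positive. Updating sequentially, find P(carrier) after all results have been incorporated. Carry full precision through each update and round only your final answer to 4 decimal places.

0.5772

After a diagnostic test='negative': P(carrier) = 0.35·0.9000 / (0.35·0.9000 + 0.75·0.1000) ≈ 0.8077
After a second independent assay='negative': P(carrier) = 0.1·0.8077 / (0.1·0.8077 + 0.8·0.1923) ≈ 0.3443
After a diagnostic test='positive': P(carrier) = 0.65·0.3443 / (0.65·0.3443 + 0.25·0.6557) ≈ 0.5772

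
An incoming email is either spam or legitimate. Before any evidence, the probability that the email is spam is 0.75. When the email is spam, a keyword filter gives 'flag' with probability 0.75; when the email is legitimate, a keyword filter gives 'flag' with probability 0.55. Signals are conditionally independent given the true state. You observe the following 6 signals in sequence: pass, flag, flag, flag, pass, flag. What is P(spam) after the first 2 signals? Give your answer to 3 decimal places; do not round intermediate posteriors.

0.694

Each posterior becomes the prior for the next update.
After 'pass': P(spam) = 0.25·0.7500 / (0.25·0.7500 + 0.45·0.2500) ≈ 0.6250
After 'flag': P(spam) = 0.75·0.6250 / (0.75·0.6250 + 0.55·0.3750) ≈ 0.6944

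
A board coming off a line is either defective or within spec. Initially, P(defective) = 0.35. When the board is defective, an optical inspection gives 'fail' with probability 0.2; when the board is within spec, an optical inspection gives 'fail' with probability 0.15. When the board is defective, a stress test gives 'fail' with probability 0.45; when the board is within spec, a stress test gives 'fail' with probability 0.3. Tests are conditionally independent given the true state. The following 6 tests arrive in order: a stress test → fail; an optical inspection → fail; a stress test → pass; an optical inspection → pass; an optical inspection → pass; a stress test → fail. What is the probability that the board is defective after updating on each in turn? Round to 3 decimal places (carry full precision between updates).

Apply Bayes' rule sequentially, carrying P(defective) forward.
After a stress test='fail': P(defective) = 0.45·0.3500 / (0.45·0.3500 + 0.3·0.6500) ≈ 0.4468
After an optical inspection='fail': P(defective) = 0.2·0.4468 / (0.2·0.4468 + 0.15·0.5532) ≈ 0.5185
After a stress test='pass': P(defective) = 0.55·0.5185 / (0.55·0.5185 + 0.7·0.4815) ≈ 0.4583
After an optical inspection='pass': P(defective) = 0.8·0.4583 / (0.8·0.4583 + 0.85·0.5417) ≈ 0.4433
After an optical inspection='pass': P(defective) = 0.8·0.4433 / (0.8·0.4433 + 0.85·0.5567) ≈ 0.4284
After a stress test='fail': P(defective) = 0.45·0.4284 / (0.45·0.4284 + 0.3·0.5716) ≈ 0.5293

0.529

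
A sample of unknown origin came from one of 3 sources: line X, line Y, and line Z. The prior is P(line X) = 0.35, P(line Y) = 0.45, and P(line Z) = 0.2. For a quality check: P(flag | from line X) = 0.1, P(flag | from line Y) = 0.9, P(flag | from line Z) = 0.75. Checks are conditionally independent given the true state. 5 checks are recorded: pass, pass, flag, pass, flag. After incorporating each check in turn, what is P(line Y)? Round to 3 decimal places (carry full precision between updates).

Apply Bayes' rule sequentially, carrying P(line Y) forward.
After 'pass': normaliser = 0.9·0.3500 + 0.1·0.4500 + 0.25·0.2000; P(line X) ≈ 0.7683, P(line Y) ≈ 0.1098, P(line Z) ≈ 0.1220
After 'pass': normaliser = 0.9·0.7683 + 0.1·0.1098 + 0.25·0.1220; P(line X) ≈ 0.9434, P(line Y) ≈ 0.0150, P(line Z) ≈ 0.0416
After 'flag': normaliser = 0.1·0.9434 + 0.9·0.0150 + 0.75·0.0416; P(line X) ≈ 0.6786, P(line Y) ≈ 0.0969, P(line Z) ≈ 0.2244
After 'pass': normaliser = 0.9·0.6786 + 0.1·0.0969 + 0.25·0.2244; P(line X) ≈ 0.9027, P(line Y) ≈ 0.0143, P(line Z) ≈ 0.0829
After 'flag': normaliser = 0.1·0.9027 + 0.9·0.0143 + 0.75·0.0829; P(line X) ≈ 0.5459, P(line Y) ≈ 0.0780, P(line Z) ≈ 0.3761

0.078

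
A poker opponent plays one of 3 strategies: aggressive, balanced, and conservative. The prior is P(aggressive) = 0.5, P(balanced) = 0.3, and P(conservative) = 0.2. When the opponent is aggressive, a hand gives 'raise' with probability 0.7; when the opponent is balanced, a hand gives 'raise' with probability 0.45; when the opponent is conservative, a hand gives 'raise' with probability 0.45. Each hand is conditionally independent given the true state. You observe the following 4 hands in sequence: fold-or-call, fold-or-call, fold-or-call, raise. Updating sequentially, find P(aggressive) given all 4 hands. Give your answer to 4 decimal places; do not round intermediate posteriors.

After 'fold-or-call': normaliser = 0.3·0.5000 + 0.55·0.3000 + 0.55·0.2000; P(aggressive) ≈ 0.3529, P(balanced) ≈ 0.3882, P(conservative) ≈ 0.2588
After 'fold-or-call': normaliser = 0.3·0.3529 + 0.55·0.3882 + 0.55·0.2588; P(aggressive) ≈ 0.2293, P(balanced) ≈ 0.4624, P(conservative) ≈ 0.3083
After 'fold-or-call': normaliser = 0.3·0.2293 + 0.55·0.4624 + 0.55·0.3083; P(aggressive) ≈ 0.1396, P(balanced) ≈ 0.5162, P(conservative) ≈ 0.3441
After 'raise': normaliser = 0.7·0.1396 + 0.45·0.5162 + 0.45·0.3441; P(aggressive) ≈ 0.2016, P(balanced) ≈ 0.4791, P(conservative) ≈ 0.3194

0.2016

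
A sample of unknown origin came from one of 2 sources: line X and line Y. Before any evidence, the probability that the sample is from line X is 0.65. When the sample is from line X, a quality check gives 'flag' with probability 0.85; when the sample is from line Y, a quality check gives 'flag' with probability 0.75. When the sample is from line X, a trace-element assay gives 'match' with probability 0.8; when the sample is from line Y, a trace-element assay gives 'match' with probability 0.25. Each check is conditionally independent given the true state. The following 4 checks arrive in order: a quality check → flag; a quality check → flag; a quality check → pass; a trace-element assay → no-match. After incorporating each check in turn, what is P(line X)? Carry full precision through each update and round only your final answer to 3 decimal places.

Apply Bayes' rule sequentially, carrying P(line X) forward.
After a quality check='flag': P(line X) = 0.85·0.6500 / (0.85·0.6500 + 0.75·0.3500) ≈ 0.6779
After a quality check='flag': P(line X) = 0.85·0.6779 / (0.85·0.6779 + 0.75·0.3221) ≈ 0.7046
After a quality check='pass': P(line X) = 0.15·0.7046 / (0.15·0.7046 + 0.25·0.2954) ≈ 0.5887
After a trace-element assay='no-match': P(line X) = 0.2·0.5887 / (0.2·0.5887 + 0.75·0.4113) ≈ 0.2762

0.276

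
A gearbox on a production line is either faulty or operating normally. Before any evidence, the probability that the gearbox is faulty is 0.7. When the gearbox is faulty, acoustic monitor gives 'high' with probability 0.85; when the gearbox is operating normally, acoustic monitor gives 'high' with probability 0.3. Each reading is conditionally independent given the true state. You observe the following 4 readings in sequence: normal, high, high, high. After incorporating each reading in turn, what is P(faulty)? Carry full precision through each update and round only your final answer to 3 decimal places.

0.919

After 'normal': P(faulty) = 0.15·0.7000 / (0.15·0.7000 + 0.7·0.3000) ≈ 0.3333
After 'high': P(faulty) = 0.85·0.3333 / (0.85·0.3333 + 0.3·0.6667) ≈ 0.5862
After 'high': P(faulty) = 0.85·0.5862 / (0.85·0.5862 + 0.3·0.4138) ≈ 0.8006
After 'high': P(faulty) = 0.85·0.8006 / (0.85·0.8006 + 0.3·0.1994) ≈ 0.9192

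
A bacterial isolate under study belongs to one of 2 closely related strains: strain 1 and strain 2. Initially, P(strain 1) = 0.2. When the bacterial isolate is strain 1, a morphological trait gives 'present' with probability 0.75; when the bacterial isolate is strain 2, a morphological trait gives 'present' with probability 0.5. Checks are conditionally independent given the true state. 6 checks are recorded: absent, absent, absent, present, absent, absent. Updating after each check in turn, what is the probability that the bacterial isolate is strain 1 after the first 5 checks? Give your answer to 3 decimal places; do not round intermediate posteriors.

0.023

Apply Bayes' rule sequentially, carrying P(strain 1) forward.
After 'absent': P(strain 1) = 0.25·0.2000 / (0.25·0.2000 + 0.5·0.8000) ≈ 0.1111
After 'absent': P(strain 1) = 0.25·0.1111 / (0.25·0.1111 + 0.5·0.8889) ≈ 0.0588
After 'absent': P(strain 1) = 0.25·0.0588 / (0.25·0.0588 + 0.5·0.9412) ≈ 0.0303
After 'present': P(strain 1) = 0.75·0.0303 / (0.75·0.0303 + 0.5·0.9697) ≈ 0.0448
After 'absent': P(strain 1) = 0.25·0.0448 / (0.25·0.0448 + 0.5·0.9552) ≈ 0.0229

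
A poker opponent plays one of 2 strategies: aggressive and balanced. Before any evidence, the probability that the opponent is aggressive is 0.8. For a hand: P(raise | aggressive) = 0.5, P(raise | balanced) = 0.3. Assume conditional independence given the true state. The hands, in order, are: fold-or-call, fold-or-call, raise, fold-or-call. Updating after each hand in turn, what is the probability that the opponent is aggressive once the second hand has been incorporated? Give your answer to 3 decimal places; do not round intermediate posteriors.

After 'fold-or-call': P(aggressive) = 0.5·0.8000 / (0.5·0.8000 + 0.7·0.2000) ≈ 0.7407
After 'fold-or-call': P(aggressive) = 0.5·0.7407 / (0.5·0.7407 + 0.7·0.2593) ≈ 0.6711

0.671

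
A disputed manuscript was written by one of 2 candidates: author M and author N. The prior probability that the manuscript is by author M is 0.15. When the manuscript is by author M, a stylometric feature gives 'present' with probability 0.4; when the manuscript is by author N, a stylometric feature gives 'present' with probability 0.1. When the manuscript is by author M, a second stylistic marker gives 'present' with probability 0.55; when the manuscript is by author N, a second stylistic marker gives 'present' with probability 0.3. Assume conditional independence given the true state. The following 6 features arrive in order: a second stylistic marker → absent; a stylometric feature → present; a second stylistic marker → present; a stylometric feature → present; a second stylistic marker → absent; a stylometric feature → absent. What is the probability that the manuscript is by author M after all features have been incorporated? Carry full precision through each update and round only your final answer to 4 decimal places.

0.5878

After a second stylistic marker='absent': P(author M) = 0.45·0.1500 / (0.45·0.1500 + 0.7·0.8500) ≈ 0.1019
After a stylometric feature='present': P(author M) = 0.4·0.1019 / (0.4·0.1019 + 0.1·0.8981) ≈ 0.3121
After a second stylistic marker='present': P(author M) = 0.55·0.3121 / (0.55·0.3121 + 0.3·0.6879) ≈ 0.4541
After a stylometric feature='present': P(author M) = 0.4·0.4541 / (0.4·0.4541 + 0.1·0.5459) ≈ 0.7689
After a second stylistic marker='absent': P(author M) = 0.45·0.7689 / (0.45·0.7689 + 0.7·0.2311) ≈ 0.6815
After a stylometric feature='absent': P(author M) = 0.6·0.6815 / (0.6·0.6815 + 0.9·0.3185) ≈ 0.5878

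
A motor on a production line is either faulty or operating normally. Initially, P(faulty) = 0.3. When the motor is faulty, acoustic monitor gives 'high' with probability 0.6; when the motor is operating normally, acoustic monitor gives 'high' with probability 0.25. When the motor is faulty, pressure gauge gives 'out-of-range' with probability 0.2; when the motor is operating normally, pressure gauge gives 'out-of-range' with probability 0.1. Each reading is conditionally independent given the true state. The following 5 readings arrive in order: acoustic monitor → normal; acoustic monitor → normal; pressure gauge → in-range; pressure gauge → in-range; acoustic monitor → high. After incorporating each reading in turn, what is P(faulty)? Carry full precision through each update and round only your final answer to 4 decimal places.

Apply Bayes' rule sequentially, carrying P(faulty) forward.
After acoustic monitor='normal': P(faulty) = 0.4·0.3000 / (0.4·0.3000 + 0.75·0.7000) ≈ 0.1860
After acoustic monitor='normal': P(faulty) = 0.4·0.1860 / (0.4·0.1860 + 0.75·0.8140) ≈ 0.1087
After pressure gauge='in-range': P(faulty) = 0.8·0.1087 / (0.8·0.1087 + 0.9·0.8913) ≈ 0.0978
After pressure gauge='in-range': P(faulty) = 0.8·0.0978 / (0.8·0.0978 + 0.9·0.9022) ≈ 0.0879
After acoustic monitor='high': P(faulty) = 0.6·0.0879 / (0.6·0.0879 + 0.25·0.9121) ≈ 0.1878

0.1878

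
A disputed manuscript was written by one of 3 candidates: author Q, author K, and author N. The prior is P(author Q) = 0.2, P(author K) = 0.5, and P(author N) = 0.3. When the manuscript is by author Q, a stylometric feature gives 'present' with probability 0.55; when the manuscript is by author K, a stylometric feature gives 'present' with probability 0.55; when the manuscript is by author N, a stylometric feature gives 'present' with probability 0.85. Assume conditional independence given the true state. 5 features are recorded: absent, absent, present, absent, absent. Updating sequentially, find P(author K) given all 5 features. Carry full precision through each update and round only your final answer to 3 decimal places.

Each posterior becomes the prior for the next update.
After 'absent': normaliser = 0.45·0.2000 + 0.45·0.5000 + 0.15·0.3000; P(author Q) ≈ 0.2500, P(author K) ≈ 0.6250, P(author N) ≈ 0.1250
After 'absent': normaliser = 0.45·0.2500 + 0.45·0.6250 + 0.15·0.1250; P(author Q) ≈ 0.2727, P(author K) ≈ 0.6818, P(author N) ≈ 0.0455
After 'present': normaliser = 0.55·0.2727 + 0.55·0.6818 + 0.85·0.0455; P(author Q) ≈ 0.2661, P(author K) ≈ 0.6653, P(author N) ≈ 0.0685
After 'absent': normaliser = 0.45·0.2661 + 0.45·0.6653 + 0.15·0.0685; P(author Q) ≈ 0.2789, P(author K) ≈ 0.6972, P(author N) ≈ 0.0239
After 'absent': normaliser = 0.45·0.2789 + 0.45·0.6972 + 0.15·0.0239; P(author Q) ≈ 0.2834, P(author K) ≈ 0.7085, P(author N) ≈ 0.0081

0.708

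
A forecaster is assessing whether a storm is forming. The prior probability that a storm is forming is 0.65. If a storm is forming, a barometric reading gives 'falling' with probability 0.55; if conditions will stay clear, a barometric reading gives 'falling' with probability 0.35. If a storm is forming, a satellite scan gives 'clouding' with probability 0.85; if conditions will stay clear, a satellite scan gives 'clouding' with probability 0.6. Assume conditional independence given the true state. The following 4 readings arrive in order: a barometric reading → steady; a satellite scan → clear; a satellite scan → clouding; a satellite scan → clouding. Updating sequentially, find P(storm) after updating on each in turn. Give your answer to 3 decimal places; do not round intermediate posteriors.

0.492

Each posterior becomes the prior for the next update.
After a barometric reading='steady': P(storm) = 0.45·0.6500 / (0.45·0.6500 + 0.65·0.3500) ≈ 0.5625
After a satellite scan='clear': P(storm) = 0.15·0.5625 / (0.15·0.5625 + 0.4·0.4375) ≈ 0.3253
After a satellite scan='clouding': P(storm) = 0.85·0.3253 / (0.85·0.3253 + 0.6·0.6747) ≈ 0.4058
After a satellite scan='clouding': P(storm) = 0.85·0.4058 / (0.85·0.4058 + 0.6·0.5942) ≈ 0.4918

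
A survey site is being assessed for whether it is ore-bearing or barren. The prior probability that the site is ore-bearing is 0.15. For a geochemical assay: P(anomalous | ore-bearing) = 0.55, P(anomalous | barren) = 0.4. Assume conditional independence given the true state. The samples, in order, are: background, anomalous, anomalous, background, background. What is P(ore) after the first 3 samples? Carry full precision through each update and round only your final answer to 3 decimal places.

0.200

Each posterior becomes the prior for the next update.
After 'background': P(ore) = 0.45·0.1500 / (0.45·0.1500 + 0.6·0.8500) ≈ 0.1169
After 'anomalous': P(ore) = 0.55·0.1169 / (0.55·0.1169 + 0.4·0.8831) ≈ 0.1540
After 'anomalous': P(ore) = 0.55·0.1540 / (0.55·0.1540 + 0.4·0.8460) ≈ 0.2001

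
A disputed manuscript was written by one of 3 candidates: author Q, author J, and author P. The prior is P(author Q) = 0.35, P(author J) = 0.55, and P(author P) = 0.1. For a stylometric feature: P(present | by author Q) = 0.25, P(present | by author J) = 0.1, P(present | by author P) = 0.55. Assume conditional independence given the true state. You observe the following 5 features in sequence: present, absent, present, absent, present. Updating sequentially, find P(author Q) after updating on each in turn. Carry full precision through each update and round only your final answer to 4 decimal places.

0.4464

Each posterior becomes the prior for the next update.
After 'present': normaliser = 0.25·0.3500 + 0.1·0.5500 + 0.55·0.1000; P(author Q) ≈ 0.4430, P(author J) ≈ 0.2785, P(author P) ≈ 0.2785
After 'absent': normaliser = 0.75·0.4430 + 0.9·0.2785 + 0.45·0.2785; P(author Q) ≈ 0.4692, P(author J) ≈ 0.3539, P(author P) ≈ 0.1769
After 'present': normaliser = 0.25·0.4692 + 0.1·0.3539 + 0.55·0.1769; P(author Q) ≈ 0.4692, P(author J) ≈ 0.1416, P(author P) ≈ 0.3893
After 'absent': normaliser = 0.75·0.4692 + 0.9·0.1416 + 0.45·0.3893; P(author Q) ≈ 0.5377, P(author J) ≈ 0.1947, P(author P) ≈ 0.2677
After 'present': normaliser = 0.25·0.5377 + 0.1·0.1947 + 0.55·0.2677; P(author Q) ≈ 0.4464, P(author J) ≈ 0.0647, P(author P) ≈ 0.4889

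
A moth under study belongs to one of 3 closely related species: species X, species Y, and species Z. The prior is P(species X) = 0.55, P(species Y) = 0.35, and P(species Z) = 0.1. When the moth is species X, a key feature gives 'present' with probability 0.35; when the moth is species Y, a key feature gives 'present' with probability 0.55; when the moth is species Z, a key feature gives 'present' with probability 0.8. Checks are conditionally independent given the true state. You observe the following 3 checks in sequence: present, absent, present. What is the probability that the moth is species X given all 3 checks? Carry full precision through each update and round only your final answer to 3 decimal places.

0.420

Each posterior becomes the prior for the next update.
After 'present': normaliser = 0.35·0.5500 + 0.55·0.3500 + 0.8·0.1000; P(species X) ≈ 0.4140, P(species Y) ≈ 0.4140, P(species Z) ≈ 0.1720
After 'absent': normaliser = 0.65·0.4140 + 0.45·0.4140 + 0.2·0.1720; P(species X) ≈ 0.5494, P(species Y) ≈ 0.3804, P(species Z) ≈ 0.0703
After 'present': normaliser = 0.35·0.5494 + 0.55·0.3804 + 0.8·0.0703; P(species X) ≈ 0.4201, P(species Y) ≈ 0.4571, P(species Z) ≈ 0.1228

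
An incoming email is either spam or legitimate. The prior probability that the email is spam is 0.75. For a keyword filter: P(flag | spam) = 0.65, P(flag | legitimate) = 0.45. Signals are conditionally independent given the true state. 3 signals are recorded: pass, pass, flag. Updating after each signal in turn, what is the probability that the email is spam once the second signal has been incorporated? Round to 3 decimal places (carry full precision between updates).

0.549

After 'pass': P(spam) = 0.35·0.7500 / (0.35·0.7500 + 0.55·0.2500) ≈ 0.6562
After 'pass': P(spam) = 0.35·0.6562 / (0.35·0.6562 + 0.55·0.3438) ≈ 0.5485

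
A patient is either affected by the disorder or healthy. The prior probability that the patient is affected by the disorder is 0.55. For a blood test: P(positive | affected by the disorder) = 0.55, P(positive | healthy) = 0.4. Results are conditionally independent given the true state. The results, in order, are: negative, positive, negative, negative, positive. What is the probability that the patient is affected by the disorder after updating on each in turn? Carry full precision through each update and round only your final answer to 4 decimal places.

After 'negative': P(affected) = 0.45·0.5500 / (0.45·0.5500 + 0.6·0.4500) ≈ 0.4783
After 'positive': P(affected) = 0.55·0.4783 / (0.55·0.4783 + 0.4·0.5217) ≈ 0.5576
After 'negative': P(affected) = 0.45·0.5576 / (0.45·0.5576 + 0.6·0.4424) ≈ 0.4859
After 'negative': P(affected) = 0.45·0.4859 / (0.45·0.4859 + 0.6·0.5141) ≈ 0.4149
After 'positive': P(affected) = 0.55·0.4149 / (0.55·0.4149 + 0.4·0.5851) ≈ 0.4936

0.4936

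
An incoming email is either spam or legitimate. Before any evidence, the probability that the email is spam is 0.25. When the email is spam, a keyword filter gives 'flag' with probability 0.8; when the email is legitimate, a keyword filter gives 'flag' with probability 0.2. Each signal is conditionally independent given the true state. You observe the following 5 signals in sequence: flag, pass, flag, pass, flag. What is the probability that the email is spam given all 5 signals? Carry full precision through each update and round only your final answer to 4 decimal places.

After 'flag': P(spam) = 0.8·0.2500 / (0.8·0.2500 + 0.2·0.7500) ≈ 0.5714
After 'pass': P(spam) = 0.2·0.5714 / (0.2·0.5714 + 0.8·0.4286) ≈ 0.2500
After 'flag': P(spam) = 0.8·0.2500 / (0.8·0.2500 + 0.2·0.7500) ≈ 0.5714
After 'pass': P(spam) = 0.2·0.5714 / (0.2·0.5714 + 0.8·0.4286) ≈ 0.2500
After 'flag': P(spam) = 0.8·0.2500 / (0.8·0.2500 + 0.2·0.7500) ≈ 0.5714

0.5714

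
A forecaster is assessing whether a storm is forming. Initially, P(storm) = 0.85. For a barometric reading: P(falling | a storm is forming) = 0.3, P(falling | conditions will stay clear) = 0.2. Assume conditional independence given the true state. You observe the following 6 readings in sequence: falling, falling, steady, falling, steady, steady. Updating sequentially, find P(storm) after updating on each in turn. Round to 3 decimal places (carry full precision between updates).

Apply Bayes' rule sequentially, carrying P(storm) forward.
After 'falling': P(storm) = 0.3·0.8500 / (0.3·0.8500 + 0.2·0.1500) ≈ 0.8947
After 'falling': P(storm) = 0.3·0.8947 / (0.3·0.8947 + 0.2·0.1053) ≈ 0.9273
After 'steady': P(storm) = 0.7·0.9273 / (0.7·0.9273 + 0.8·0.0727) ≈ 0.9177
After 'falling': P(storm) = 0.3·0.9177 / (0.3·0.9177 + 0.2·0.0823) ≈ 0.9436
After 'steady': P(storm) = 0.7·0.9436 / (0.7·0.9436 + 0.8·0.0564) ≈ 0.9361
After 'steady': P(storm) = 0.7·0.9361 / (0.7·0.9361 + 0.8·0.0639) ≈ 0.9276

0.928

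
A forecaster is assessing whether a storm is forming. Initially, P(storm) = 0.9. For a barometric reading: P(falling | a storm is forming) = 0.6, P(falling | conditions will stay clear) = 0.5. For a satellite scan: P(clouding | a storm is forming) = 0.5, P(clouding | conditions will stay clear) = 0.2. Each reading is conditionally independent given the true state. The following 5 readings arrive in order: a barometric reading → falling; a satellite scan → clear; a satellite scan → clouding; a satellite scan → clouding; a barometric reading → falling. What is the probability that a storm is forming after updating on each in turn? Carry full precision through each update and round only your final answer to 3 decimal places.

0.981

Each posterior becomes the prior for the next update.
After a barometric reading='falling': P(storm) = 0.6·0.9000 / (0.6·0.9000 + 0.5·0.1000) ≈ 0.9153
After a satellite scan='clear': P(storm) = 0.5·0.9153 / (0.5·0.9153 + 0.8·0.0847) ≈ 0.8710
After a satellite scan='clouding': P(storm) = 0.5·0.8710 / (0.5·0.8710 + 0.2·0.1290) ≈ 0.9441
After a satellite scan='clouding': P(storm) = 0.5·0.9441 / (0.5·0.9441 + 0.2·0.0559) ≈ 0.9768
After a barometric reading='falling': P(storm) = 0.6·0.9768 / (0.6·0.9768 + 0.5·0.0232) ≈ 0.9806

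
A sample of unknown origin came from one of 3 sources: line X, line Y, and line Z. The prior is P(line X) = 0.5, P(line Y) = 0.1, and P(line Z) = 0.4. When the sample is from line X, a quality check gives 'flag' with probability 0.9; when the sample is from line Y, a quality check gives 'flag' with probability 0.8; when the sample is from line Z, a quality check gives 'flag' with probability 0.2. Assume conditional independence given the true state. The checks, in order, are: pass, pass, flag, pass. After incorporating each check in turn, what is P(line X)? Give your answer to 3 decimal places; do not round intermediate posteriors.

0.011

After 'pass': normaliser = 0.1·0.5000 + 0.2·0.1000 + 0.8·0.4000; P(line X) ≈ 0.1282, P(line Y) ≈ 0.0513, P(line Z) ≈ 0.8205
After 'pass': normaliser = 0.1·0.1282 + 0.2·0.0513 + 0.8·0.8205; P(line X) ≈ 0.0189, P(line Y) ≈ 0.0151, P(line Z) ≈ 0.9660
After 'flag': normaliser = 0.9·0.0189 + 0.8·0.0151 + 0.2·0.9660; P(line X) ≈ 0.0764, P(line Y) ≈ 0.0543, P(line Z) ≈ 0.8693
After 'pass': normaliser = 0.1·0.0764 + 0.2·0.0543 + 0.8·0.8693; P(line X) ≈ 0.0107, P(line Y) ≈ 0.0152, P(line Z) ≈ 0.9741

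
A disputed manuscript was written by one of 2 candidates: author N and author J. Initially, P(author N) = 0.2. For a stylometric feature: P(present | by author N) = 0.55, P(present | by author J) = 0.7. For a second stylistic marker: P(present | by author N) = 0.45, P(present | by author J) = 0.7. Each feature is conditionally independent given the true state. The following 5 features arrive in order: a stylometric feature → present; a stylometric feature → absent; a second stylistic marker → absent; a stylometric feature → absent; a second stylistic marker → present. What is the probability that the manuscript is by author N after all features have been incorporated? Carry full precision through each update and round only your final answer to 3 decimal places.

0.342

Apply Bayes' rule sequentially, carrying P(author N) forward.
After a stylometric feature='present': P(author N) = 0.55·0.2000 / (0.55·0.2000 + 0.7·0.8000) ≈ 0.1642
After a stylometric feature='absent': P(author N) = 0.45·0.1642 / (0.45·0.1642 + 0.3·0.8358) ≈ 0.2276
After a second stylistic marker='absent': P(author N) = 0.55·0.2276 / (0.55·0.2276 + 0.3·0.7724) ≈ 0.3507
After a stylometric feature='absent': P(author N) = 0.45·0.3507 / (0.45·0.3507 + 0.3·0.6493) ≈ 0.4476
After a second stylistic marker='present': P(author N) = 0.45·0.4476 / (0.45·0.4476 + 0.7·0.5524) ≈ 0.3425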